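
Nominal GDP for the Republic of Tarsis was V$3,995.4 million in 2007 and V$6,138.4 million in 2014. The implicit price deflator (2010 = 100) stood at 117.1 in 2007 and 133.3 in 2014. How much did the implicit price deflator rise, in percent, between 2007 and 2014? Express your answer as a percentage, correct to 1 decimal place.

13.8%

Price-level change = 133.3 / 117.1 − 1 = 0.1383.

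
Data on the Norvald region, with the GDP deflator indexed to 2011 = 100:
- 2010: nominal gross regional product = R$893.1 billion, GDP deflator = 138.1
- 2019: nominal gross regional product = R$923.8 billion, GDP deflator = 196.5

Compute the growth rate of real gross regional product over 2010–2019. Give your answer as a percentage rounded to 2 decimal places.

Real gross regional product 2010 = 893.1 / 1.381 = 646.71.
Real gross regional product 2019 = 923.8 / 1.965 = 470.13.
Real growth = 470.13 / 646.71 − 1 = -0.2730.

-27.30%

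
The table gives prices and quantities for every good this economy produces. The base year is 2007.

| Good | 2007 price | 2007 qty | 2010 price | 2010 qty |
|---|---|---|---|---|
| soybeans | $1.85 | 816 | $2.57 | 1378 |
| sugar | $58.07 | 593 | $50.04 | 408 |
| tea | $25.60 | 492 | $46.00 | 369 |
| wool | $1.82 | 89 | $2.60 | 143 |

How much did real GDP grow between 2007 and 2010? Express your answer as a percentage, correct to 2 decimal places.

-26.19%

Real GDP 2007 = Nominal GDP 2007 = 1.85·816 + 58.07·593 + 25.60·492 + 1.82·89 = 48702.29.
Real GDP 2010 (at 2007 prices) = 1.85·1378 + 58.07·408 + 25.60·369 + 1.82·143 = 35948.52.
Real growth = 35948.52/48702.29 − 1 = -0.2619.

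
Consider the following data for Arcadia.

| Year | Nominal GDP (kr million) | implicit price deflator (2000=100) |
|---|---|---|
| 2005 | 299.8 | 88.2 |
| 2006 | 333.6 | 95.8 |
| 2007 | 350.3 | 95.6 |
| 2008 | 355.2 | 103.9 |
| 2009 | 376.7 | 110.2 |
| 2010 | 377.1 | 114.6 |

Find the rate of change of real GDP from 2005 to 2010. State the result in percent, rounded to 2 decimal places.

-3.19%

Real GDP 2005 = 299.8/0.882 = 339.91.
Real GDP 2010 = 377.1/1.146 = 329.06.
Change = 329.06/339.91 − 1 = -0.0319.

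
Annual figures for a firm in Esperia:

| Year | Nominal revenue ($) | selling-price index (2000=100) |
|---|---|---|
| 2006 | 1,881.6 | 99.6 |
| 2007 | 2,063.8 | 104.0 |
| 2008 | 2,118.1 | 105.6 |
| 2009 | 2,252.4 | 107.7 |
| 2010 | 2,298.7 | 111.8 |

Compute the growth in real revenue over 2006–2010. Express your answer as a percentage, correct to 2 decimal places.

8.84%

Real revenue 2006 = 1881.6/0.996 = 1889.16.
Real revenue 2010 = 2298.7/1.118 = 2056.08.
Change = 2056.08/1889.16 − 1 = 0.0884.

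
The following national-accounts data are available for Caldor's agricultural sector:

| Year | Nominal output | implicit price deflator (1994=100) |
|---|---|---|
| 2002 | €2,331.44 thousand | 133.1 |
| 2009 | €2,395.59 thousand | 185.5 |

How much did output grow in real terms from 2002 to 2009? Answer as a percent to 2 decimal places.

-26.27%

Real output 2002 = 2331.44 / 1.331 = 1751.65.
Real output 2009 = 2395.59 / 1.855 = 1291.42.
Real growth = 1291.42 / 1751.65 − 1 = -0.2627.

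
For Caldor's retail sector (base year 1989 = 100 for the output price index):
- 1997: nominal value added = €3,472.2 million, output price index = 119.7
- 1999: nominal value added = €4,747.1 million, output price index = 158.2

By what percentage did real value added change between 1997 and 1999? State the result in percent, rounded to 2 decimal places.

3.45%

Real value added 1997 = 3472.2 / 1.197 = 2900.75.
Real value added 1999 = 4747.1 / 1.582 = 3000.70.
Real growth = 3000.70 / 2900.75 − 1 = 0.0345.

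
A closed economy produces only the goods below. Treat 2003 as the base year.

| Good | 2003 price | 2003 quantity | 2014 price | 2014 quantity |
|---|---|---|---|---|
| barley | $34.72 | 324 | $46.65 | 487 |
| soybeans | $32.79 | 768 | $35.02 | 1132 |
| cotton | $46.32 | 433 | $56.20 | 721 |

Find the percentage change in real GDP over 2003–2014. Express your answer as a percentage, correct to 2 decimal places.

54.76%

Real GDP 2003 = Nominal GDP 2003 = 34.72·324 + 32.79·768 + 46.32·433 = 56488.56.
Real GDP 2014 (at 2003 prices) = 34.72·487 + 32.79·1132 + 46.32·721 = 87423.64.
Real growth = 87423.64/56488.56 − 1 = 0.5476.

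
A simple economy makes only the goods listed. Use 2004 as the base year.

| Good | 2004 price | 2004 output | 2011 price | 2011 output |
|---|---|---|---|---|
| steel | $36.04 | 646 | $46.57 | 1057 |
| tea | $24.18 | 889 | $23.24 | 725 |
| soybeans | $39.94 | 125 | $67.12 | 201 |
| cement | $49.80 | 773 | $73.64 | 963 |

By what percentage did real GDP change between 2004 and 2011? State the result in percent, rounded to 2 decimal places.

26.45%

Real GDP 2004 = Nominal GDP 2004 = 36.04·646 + 24.18·889 + 39.94·125 + 49.80·773 = 88265.76.
Real GDP 2011 (at 2004 prices) = 36.04·1057 + 24.18·725 + 39.94·201 + 49.80·963 = 111610.12.
Real growth = 111610.12/88265.76 − 1 = 0.2645.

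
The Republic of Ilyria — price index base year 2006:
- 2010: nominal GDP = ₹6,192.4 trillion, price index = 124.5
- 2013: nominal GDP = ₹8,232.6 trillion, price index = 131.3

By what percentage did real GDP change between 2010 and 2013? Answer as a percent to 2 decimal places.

Deflate each year: 2010 → 6192.4/1.245 = 4973.82; 2013 → 8232.6/1.313 = 6270.07.
So real GDP changed by 6270.07/4973.82 − 1 = 0.2606, i.e. 26.06%.

26.06%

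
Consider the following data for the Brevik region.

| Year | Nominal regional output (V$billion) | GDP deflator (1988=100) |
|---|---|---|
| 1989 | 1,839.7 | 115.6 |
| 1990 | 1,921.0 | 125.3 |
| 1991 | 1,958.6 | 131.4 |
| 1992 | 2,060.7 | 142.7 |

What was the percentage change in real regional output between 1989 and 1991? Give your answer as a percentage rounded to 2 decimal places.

Real regional output 1989 = 1839.7/1.156 = 1591.44.
Real regional output 1991 = 1958.6/1.314 = 1490.56.
Change = 1490.56/1591.44 − 1 = -0.0634.

-6.34%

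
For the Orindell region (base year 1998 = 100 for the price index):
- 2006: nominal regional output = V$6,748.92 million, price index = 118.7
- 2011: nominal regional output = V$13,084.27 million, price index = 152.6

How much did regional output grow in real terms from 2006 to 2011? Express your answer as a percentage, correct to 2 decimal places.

Deflate each year: 2006 → 6748.92/1.187 = 5685.70; 2011 → 13084.27/1.526 = 8574.23.
So real regional output changed by 8574.23/5685.70 − 1 = 0.5080, i.e. 50.80%.

50.80%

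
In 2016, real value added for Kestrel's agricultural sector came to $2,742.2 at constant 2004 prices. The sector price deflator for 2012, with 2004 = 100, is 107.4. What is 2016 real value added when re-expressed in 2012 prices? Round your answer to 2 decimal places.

$2,945.12

Real value added in 2012 prices = Real value added in 2004 prices × (P_2012/P_2004) = 2742.2 × 1.074 = 2945.12.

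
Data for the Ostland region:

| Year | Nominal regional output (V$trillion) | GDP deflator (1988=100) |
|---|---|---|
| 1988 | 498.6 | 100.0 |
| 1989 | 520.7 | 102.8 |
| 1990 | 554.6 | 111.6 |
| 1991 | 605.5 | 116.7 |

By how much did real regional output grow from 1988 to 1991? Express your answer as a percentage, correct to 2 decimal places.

Real regional output 1988 = 498.6/1.000 = 498.60.
Real regional output 1991 = 605.5/1.167 = 518.85.
Change = 518.85/498.60 − 1 = 0.0406.

4.06%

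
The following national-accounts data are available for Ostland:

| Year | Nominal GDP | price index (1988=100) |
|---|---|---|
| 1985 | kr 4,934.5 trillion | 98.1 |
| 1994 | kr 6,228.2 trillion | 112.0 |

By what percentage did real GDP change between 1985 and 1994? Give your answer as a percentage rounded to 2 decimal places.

10.55%

Real GDP 1985 = 4934.5 / 0.981 = 5030.07.
Real GDP 1994 = 6228.2 / 1.120 = 5560.89.
Real growth = 5560.89 / 5030.07 − 1 = 0.1055.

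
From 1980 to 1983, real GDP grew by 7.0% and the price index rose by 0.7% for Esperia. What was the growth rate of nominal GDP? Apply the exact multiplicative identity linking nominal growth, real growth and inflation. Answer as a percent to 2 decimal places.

(1 + g_nom) = (1 + g_real)(1 + π) = 1.0700 × 1.0070 = 1.07749.

7.75%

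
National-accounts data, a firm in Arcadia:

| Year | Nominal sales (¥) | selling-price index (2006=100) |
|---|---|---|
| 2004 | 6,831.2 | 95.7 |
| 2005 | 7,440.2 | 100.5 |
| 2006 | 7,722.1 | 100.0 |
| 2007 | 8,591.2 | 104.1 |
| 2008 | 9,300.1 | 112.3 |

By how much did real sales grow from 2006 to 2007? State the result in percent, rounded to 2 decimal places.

6.87%

Real sales 2006 = 7722.1/1.000 = 7722.10.
Real sales 2007 = 8591.2/1.041 = 8252.83.
Change = 8252.83/7722.10 − 1 = 0.0687.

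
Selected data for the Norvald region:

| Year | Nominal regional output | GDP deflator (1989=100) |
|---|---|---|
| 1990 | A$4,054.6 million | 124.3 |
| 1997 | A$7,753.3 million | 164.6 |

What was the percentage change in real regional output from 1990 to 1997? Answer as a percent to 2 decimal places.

Deflate each year: 1990 → 4054.6/1.243 = 3261.95; 1997 → 7753.3/1.646 = 4710.39.
So real regional output changed by 4710.39/3261.95 − 1 = 0.4440, i.e. 44.40%.

44.40%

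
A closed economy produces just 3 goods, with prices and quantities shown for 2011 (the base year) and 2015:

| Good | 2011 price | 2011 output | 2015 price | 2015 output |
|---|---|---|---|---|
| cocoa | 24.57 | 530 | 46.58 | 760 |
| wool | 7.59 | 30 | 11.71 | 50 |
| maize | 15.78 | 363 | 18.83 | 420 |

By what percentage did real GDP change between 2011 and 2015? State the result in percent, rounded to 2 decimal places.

35.32%

Real GDP 2011 = Nominal GDP 2011 = 24.57·530 + 7.59·30 + 15.78·363 = 18977.94.
Real GDP 2015 (at 2011 prices) = 24.57·760 + 7.59·50 + 15.78·420 = 25680.30.
Real growth = 25680.30/18977.94 − 1 = 0.3532.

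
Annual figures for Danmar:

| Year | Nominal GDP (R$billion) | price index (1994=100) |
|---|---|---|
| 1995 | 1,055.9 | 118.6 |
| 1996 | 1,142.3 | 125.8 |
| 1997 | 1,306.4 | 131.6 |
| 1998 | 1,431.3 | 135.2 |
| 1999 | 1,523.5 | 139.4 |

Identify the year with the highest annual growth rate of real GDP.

1996: real = 1142.3/1.258 = 908.03; growth vs 1995 (890.30) = 1.99%.
1997: real = 1306.4/1.316 = 992.71; growth vs 1996 (908.03) = 9.33%.
1998: real = 1431.3/1.352 = 1058.65; growth vs 1997 (992.71) = 6.64%.
1999: real = 1523.5/1.394 = 1092.90; growth vs 1998 (1058.65) = 3.24%.

1997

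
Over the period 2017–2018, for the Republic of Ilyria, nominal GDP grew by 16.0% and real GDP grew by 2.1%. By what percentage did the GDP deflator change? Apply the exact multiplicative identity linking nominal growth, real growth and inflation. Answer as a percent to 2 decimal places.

13.61%

(1 + g_nom) = (1 + g_real)(1 + π), so π = 1.1600 / 1.0210 − 1 = 0.13614.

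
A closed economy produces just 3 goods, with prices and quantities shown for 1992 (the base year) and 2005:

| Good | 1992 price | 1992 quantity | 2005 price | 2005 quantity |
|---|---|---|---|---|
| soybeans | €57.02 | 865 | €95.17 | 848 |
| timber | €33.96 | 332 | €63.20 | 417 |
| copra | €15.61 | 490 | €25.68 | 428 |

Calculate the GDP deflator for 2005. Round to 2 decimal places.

Nominal GDP 2005 = 95.17·848 + 63.20·417 + 25.68·428 = 118049.60.
Real GDP 2005 (at 1992 prices) = 57.02·848 + 33.96·417 + 15.61·428 = 69195.36.
Deflator = Nominal/Real × 100 = 118049.60/69195.36 × 100 = 170.603.

170.60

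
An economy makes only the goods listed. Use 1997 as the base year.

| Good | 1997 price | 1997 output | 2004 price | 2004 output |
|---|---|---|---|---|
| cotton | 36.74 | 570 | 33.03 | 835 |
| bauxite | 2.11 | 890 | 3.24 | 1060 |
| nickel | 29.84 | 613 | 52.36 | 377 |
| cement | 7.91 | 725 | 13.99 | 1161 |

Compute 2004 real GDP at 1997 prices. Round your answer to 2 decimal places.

Real GDP 2004 = Σ (p_1997 × q_2004) = 36.74·835 + 2.11·1060 + 29.84·377 + 7.91·1161 = 53347.69.

53347.69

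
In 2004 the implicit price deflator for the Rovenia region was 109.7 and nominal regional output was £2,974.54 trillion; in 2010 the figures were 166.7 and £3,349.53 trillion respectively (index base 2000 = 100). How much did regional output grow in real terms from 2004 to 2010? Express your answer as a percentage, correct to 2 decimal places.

-25.90%

Real regional output 2004 = 2974.54 / 1.097 = 2711.52.
Real regional output 2010 = 3349.53 / 1.667 = 2009.32.
Real growth = 2009.32 / 2711.52 − 1 = -0.2590.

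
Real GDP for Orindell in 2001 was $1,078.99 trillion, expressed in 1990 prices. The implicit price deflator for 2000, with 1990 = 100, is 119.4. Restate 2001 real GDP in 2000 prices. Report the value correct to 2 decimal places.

$1,288.31 trillion

Real GDP in 2000 prices = Real GDP in 1990 prices × (P_2000/P_1990) = 1078.99 × 1.194 = 1288.31.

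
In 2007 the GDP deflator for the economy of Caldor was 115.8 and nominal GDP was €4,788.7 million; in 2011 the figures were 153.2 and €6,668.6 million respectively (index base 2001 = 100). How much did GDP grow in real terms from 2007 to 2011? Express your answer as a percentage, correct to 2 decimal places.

Real GDP 2007 = 4788.7 / 1.158 = 4135.32.
Real GDP 2011 = 6668.6 / 1.532 = 4352.87.
Real growth = 4352.87 / 4135.32 − 1 = 0.0526.

5.26%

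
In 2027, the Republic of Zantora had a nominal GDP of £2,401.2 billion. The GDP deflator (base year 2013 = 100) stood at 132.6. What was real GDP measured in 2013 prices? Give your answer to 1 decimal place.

£1,810.9 billion

Real GDP = Nominal / (GDP deflator/100) = 2401.2 / 1.326 = 1810.86.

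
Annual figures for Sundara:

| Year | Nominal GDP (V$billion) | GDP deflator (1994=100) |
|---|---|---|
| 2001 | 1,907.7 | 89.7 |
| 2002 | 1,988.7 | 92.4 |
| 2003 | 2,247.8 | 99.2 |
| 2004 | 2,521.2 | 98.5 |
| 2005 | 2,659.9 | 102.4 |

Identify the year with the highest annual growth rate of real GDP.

2004

2002: real = 1988.7/0.924 = 2152.27; growth vs 2001 (2126.76) = 1.20%.
2003: real = 2247.8/0.992 = 2265.93; growth vs 2002 (2152.27) = 5.28%.
2004: real = 2521.2/0.985 = 2559.59; growth vs 2003 (2265.93) = 12.96%.
2005: real = 2659.9/1.024 = 2597.56; growth vs 2004 (2559.59) = 1.48%.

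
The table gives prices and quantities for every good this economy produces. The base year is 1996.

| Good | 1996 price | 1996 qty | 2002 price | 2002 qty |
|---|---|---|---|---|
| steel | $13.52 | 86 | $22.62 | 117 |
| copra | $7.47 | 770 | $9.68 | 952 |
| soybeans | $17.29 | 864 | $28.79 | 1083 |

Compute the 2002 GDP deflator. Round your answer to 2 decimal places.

Nominal GDP 2002 = 22.62·117 + 9.68·952 + 28.79·1083 = 43041.47.
Real GDP 2002 (at 1996 prices) = 13.52·117 + 7.47·952 + 17.29·1083 = 27418.35.
Deflator = Nominal/Real × 100 = 43041.47/27418.35 × 100 = 156.981.

156.98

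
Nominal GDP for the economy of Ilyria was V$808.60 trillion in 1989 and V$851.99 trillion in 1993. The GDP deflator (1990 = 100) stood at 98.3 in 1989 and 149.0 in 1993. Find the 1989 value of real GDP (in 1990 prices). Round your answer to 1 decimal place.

Real GDP = Nominal / (GDP deflator/100) = 808.60 / 0.983 = 822.58.

V$822.6 trillion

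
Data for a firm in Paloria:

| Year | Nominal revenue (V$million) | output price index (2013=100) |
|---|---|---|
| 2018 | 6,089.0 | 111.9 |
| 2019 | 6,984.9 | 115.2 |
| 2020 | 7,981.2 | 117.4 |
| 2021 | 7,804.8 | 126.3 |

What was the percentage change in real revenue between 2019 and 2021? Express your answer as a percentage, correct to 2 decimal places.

Real revenue 2019 = 6984.9/1.152 = 6063.28.
Real revenue 2021 = 7804.8/1.263 = 6179.57.
Change = 6179.57/6063.28 − 1 = 0.0192.

1.92%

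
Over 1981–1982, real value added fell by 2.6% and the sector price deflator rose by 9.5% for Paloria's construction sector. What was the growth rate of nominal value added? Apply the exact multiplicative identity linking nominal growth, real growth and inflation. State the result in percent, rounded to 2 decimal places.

(1 + g_nom) = (1 + g_real)(1 + π) = 0.9740 × 1.0950 = 1.06653.

6.65%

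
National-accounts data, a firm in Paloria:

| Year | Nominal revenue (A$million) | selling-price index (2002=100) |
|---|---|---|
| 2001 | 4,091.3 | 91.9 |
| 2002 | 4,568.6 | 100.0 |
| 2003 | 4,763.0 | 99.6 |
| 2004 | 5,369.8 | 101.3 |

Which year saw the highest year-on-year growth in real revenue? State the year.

2002: real = 4568.6/1.000 = 4568.60; growth vs 2001 (4451.90) = 2.62%.
2003: real = 4763.0/0.996 = 4782.13; growth vs 2002 (4568.60) = 4.67%.
2004: real = 5369.8/1.013 = 5300.89; growth vs 2003 (4782.13) = 10.85%.

2004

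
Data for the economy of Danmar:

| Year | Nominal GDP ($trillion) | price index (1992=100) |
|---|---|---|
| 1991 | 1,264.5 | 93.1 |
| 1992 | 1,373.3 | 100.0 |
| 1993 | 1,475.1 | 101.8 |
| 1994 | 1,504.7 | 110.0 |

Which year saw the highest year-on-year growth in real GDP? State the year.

1992: real = 1373.3/1.000 = 1373.30; growth vs 1991 (1358.22) = 1.11%.
1993: real = 1475.1/1.018 = 1449.02; growth vs 1992 (1373.30) = 5.51%.
1994: real = 1504.7/1.100 = 1367.91; growth vs 1993 (1449.02) = -5.60%.

1993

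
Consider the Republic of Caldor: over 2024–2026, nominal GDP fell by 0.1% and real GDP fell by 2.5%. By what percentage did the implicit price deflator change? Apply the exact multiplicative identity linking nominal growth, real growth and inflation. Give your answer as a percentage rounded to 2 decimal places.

(1 + g_nom) = (1 + g_real)(1 + π), so π = 0.9990 / 0.9750 − 1 = 0.02462.

2.46%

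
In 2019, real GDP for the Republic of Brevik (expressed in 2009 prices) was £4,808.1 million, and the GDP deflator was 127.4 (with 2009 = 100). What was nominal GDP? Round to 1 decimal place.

Nominal GDP = Real × (GDP deflator/100) = 4808.1 × 1.274 = 6125.52.

£6,125.5 million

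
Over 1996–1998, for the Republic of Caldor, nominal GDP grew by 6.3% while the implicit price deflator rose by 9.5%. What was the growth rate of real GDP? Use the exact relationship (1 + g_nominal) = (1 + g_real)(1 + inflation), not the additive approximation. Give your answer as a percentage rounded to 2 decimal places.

-2.92%

(1 + g_nom) = (1 + g_real)(1 + π), so g_real = 1.0630 / 1.0950 − 1 = -0.02922.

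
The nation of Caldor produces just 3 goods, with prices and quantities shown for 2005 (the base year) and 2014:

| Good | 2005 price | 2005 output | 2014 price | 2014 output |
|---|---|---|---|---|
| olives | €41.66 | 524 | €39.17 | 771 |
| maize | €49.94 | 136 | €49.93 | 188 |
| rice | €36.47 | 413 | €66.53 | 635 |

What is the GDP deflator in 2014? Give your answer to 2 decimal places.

126.55

Nominal GDP 2014 = 39.17·771 + 49.93·188 + 66.53·635 = 81833.46.
Real GDP 2014 (at 2005 prices) = 41.66·771 + 49.94·188 + 36.47·635 = 64667.03.
Deflator = Nominal/Real × 100 = 81833.46/64667.03 × 100 = 126.546.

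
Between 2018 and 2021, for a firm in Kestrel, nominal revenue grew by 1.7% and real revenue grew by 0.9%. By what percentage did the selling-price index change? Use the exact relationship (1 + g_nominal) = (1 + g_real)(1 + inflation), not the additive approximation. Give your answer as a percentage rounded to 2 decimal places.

(1 + g_nom) = (1 + g_real)(1 + π), so π = 1.0170 / 1.0090 − 1 = 0.00793.

0.79%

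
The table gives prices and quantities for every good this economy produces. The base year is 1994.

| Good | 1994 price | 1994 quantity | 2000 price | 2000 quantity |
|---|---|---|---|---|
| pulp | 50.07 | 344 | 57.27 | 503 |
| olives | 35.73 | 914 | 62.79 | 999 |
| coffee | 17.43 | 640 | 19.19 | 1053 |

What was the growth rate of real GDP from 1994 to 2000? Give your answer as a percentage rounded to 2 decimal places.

29.81%

Real GDP 1994 = Nominal GDP 1994 = 50.07·344 + 35.73·914 + 17.43·640 = 61036.50.
Real GDP 2000 (at 1994 prices) = 50.07·503 + 35.73·999 + 17.43·1053 = 79233.27.
Real growth = 79233.27/61036.50 − 1 = 0.2981.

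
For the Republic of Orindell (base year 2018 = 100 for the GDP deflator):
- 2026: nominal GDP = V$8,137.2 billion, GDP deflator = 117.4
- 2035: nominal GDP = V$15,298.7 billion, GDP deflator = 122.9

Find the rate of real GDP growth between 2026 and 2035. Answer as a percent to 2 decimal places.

79.60%

Real GDP 2026 = 8137.2 / 1.174 = 6931.18.
Real GDP 2035 = 15298.7 / 1.229 = 12448.09.
Real growth = 12448.09 / 6931.18 − 1 = 0.7960.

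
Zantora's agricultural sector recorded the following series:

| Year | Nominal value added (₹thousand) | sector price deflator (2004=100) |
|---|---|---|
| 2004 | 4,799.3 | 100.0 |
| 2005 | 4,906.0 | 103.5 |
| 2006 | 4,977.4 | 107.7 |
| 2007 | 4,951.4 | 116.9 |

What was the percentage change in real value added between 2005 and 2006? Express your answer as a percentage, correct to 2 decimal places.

Real value added 2005 = 4906.0/1.035 = 4740.10.
Real value added 2006 = 4977.4/1.077 = 4621.54.
Change = 4621.54/4740.10 − 1 = -0.0250.

-2.50%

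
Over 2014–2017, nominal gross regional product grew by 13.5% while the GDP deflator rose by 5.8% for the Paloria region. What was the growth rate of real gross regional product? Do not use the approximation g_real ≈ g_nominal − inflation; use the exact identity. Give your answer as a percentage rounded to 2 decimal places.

(1 + g_nom) = (1 + g_real)(1 + π), so g_real = 1.1350 / 1.0580 − 1 = 0.07278.

7.28%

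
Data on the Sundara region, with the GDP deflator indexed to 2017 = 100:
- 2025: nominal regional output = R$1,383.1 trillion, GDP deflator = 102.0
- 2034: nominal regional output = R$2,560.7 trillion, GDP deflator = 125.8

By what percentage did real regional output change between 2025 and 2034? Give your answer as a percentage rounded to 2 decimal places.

50.12%

Real regional output 2025 = 1383.1 / 1.020 = 1355.98.
Real regional output 2034 = 2560.7 / 1.258 = 2035.53.
Real growth = 2035.53 / 1355.98 − 1 = 0.5012.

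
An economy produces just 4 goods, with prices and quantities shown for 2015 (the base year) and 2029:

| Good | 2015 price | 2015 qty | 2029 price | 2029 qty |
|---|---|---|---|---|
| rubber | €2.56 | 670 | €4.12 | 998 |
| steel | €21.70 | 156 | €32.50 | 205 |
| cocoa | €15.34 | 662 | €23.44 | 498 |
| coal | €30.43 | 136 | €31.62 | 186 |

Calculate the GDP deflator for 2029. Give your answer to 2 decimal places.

139.53

Nominal GDP 2029 = 4.12·998 + 32.50·205 + 23.44·498 + 31.62·186 = 28328.70.
Real GDP 2029 (at 2015 prices) = 2.56·998 + 21.70·205 + 15.34·498 + 30.43·186 = 20302.68.
Deflator = Nominal/Real × 100 = 28328.70/20302.68 × 100 = 139.532.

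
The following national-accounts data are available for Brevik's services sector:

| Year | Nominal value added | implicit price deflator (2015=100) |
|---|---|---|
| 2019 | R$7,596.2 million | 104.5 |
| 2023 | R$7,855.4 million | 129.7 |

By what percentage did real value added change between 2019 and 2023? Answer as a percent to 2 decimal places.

-16.68%

Real value added 2019 = 7596.2 / 1.045 = 7269.09.
Real value added 2023 = 7855.4 / 1.297 = 6056.59.
Real growth = 6056.59 / 7269.09 − 1 = -0.1668.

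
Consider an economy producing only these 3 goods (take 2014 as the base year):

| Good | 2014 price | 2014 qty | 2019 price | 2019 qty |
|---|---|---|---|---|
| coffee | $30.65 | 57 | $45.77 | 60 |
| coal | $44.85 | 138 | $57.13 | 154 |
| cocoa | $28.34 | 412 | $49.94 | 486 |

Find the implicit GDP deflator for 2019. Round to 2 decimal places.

159.04

Nominal GDP 2019 = 45.77·60 + 57.13·154 + 49.94·486 = 35815.06.
Real GDP 2019 (at 2014 prices) = 30.65·60 + 44.85·154 + 28.34·486 = 22519.14.
Deflator = Nominal/Real × 100 = 35815.06/22519.14 × 100 = 159.043.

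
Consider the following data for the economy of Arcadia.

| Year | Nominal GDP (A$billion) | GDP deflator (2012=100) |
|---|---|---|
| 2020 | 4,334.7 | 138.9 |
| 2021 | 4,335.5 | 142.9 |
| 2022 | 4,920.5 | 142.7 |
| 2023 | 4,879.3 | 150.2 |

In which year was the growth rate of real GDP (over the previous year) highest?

2021: real = 4335.5/1.429 = 3033.94; growth vs 2020 (3120.73) = -2.78%.
2022: real = 4920.5/1.427 = 3448.14; growth vs 2021 (3033.94) = 13.65%.
2023: real = 4879.3/1.502 = 3248.54; growth vs 2022 (3448.14) = -5.79%.

2022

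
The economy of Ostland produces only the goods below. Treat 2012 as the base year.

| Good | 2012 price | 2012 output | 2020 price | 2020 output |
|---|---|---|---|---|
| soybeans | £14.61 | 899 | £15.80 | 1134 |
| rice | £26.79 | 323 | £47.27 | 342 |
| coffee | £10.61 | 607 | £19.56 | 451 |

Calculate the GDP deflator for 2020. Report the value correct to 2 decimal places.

Nominal GDP 2020 = 15.80·1134 + 47.27·342 + 19.56·451 = 42905.10.
Real GDP 2020 (at 2012 prices) = 14.61·1134 + 26.79·342 + 10.61·451 = 30515.03.
Deflator = Nominal/Real × 100 = 42905.10/30515.03 × 100 = 140.603.

140.60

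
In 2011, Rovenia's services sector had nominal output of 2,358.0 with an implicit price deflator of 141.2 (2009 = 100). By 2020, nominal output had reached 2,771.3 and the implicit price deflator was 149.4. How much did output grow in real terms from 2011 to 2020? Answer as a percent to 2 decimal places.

11.08%

Deflate each year: 2011 → 2358.0/1.412 = 1669.97; 2020 → 2771.3/1.494 = 1854.95.
So real output changed by 1854.95/1669.97 − 1 = 0.1108, i.e. 11.08%.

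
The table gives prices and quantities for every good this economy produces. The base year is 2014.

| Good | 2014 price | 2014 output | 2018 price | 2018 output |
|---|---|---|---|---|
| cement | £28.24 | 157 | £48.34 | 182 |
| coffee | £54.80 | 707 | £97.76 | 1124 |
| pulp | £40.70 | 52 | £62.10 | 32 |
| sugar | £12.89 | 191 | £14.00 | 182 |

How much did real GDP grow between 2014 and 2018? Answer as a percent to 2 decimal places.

Real GDP 2014 = Nominal GDP 2014 = 28.24·157 + 54.80·707 + 40.70·52 + 12.89·191 = 47755.67.
Real GDP 2018 (at 2014 prices) = 28.24·182 + 54.80·1124 + 40.70·32 + 12.89·182 = 70383.26.
Real growth = 70383.26/47755.67 − 1 = 0.4738.

47.38%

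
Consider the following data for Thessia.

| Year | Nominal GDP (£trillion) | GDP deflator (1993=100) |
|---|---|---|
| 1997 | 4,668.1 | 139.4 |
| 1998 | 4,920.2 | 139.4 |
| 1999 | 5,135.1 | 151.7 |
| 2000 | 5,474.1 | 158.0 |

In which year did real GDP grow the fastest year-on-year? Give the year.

1998

1998: real = 4920.2/1.394 = 3529.56; growth vs 1997 (3348.71) = 5.40%.
1999: real = 5135.1/1.517 = 3385.04; growth vs 1998 (3529.56) = -4.09%.
2000: real = 5474.1/1.580 = 3464.62; growth vs 1999 (3385.04) = 2.35%.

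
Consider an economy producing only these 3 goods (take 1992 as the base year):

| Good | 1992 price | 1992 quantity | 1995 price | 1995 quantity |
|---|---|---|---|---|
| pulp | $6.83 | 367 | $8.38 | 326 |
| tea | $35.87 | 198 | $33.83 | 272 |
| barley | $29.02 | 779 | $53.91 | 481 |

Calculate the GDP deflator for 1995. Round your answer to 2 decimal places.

145.96

Nominal GDP 1995 = 8.38·326 + 33.83·272 + 53.91·481 = 37864.35.
Real GDP 1995 (at 1992 prices) = 6.83·326 + 35.87·272 + 29.02·481 = 25941.84.
Deflator = Nominal/Real × 100 = 37864.35/25941.84 × 100 = 145.959.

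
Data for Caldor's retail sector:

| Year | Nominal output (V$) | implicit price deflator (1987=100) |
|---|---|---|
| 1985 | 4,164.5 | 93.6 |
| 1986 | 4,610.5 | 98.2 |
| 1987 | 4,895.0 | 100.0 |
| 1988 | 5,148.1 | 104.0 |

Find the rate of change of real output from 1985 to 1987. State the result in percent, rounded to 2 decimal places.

Real output 1985 = 4164.5/0.936 = 4449.25.
Real output 1987 = 4895.0/1.000 = 4895.00.
Change = 4895.00/4449.25 − 1 = 0.1002.

10.02%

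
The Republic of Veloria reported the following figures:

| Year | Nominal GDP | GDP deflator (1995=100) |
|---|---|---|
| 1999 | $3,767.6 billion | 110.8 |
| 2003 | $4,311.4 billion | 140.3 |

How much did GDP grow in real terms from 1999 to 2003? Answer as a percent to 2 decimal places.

Real GDP 1999 = 3767.6 / 1.108 = 3400.36.
Real GDP 2003 = 4311.4 / 1.403 = 3072.99.
Real growth = 3072.99 / 3400.36 − 1 = -0.0963.

-9.63%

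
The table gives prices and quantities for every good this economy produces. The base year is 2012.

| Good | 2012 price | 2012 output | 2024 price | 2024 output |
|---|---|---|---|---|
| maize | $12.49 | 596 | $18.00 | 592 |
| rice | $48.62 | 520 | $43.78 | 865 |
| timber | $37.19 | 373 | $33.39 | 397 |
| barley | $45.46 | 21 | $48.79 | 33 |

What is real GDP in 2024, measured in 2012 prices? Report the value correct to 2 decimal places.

$65714.99

Real GDP 2024 = Σ (p_2012 × q_2024) = 12.49·592 + 48.62·865 + 37.19·397 + 45.46·33 = 65714.99.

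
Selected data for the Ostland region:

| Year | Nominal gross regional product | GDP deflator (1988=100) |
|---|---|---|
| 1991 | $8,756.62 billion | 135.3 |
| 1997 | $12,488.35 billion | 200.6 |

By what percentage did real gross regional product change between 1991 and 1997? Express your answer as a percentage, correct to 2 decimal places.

-3.81%

Real gross regional product 1991 = 8756.62 / 1.353 = 6472.00.
Real gross regional product 1997 = 12488.35 / 2.006 = 6225.50.
Real growth = 6225.50 / 6472.00 − 1 = -0.0381.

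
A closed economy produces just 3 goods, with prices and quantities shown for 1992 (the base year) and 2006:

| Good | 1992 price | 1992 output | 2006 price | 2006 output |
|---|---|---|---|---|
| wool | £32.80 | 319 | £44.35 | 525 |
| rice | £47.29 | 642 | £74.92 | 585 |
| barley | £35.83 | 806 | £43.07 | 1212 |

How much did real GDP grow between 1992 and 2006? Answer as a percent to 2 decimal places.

26.70%

Real GDP 1992 = Nominal GDP 1992 = 32.80·319 + 47.29·642 + 35.83·806 = 69702.36.
Real GDP 2006 (at 1992 prices) = 32.80·525 + 47.29·585 + 35.83·1212 = 88310.61.
Real growth = 88310.61/69702.36 − 1 = 0.2670.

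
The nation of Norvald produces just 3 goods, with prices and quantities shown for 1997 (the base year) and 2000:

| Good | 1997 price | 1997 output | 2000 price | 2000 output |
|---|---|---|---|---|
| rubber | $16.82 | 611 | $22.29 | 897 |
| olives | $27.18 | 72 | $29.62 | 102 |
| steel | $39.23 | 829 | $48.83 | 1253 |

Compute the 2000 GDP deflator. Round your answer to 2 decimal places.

Nominal GDP 2000 = 22.29·897 + 29.62·102 + 48.83·1253 = 84199.36.
Real GDP 2000 (at 1997 prices) = 16.82·897 + 27.18·102 + 39.23·1253 = 67015.09.
Deflator = Nominal/Real × 100 = 84199.36/67015.09 × 100 = 125.642.

125.64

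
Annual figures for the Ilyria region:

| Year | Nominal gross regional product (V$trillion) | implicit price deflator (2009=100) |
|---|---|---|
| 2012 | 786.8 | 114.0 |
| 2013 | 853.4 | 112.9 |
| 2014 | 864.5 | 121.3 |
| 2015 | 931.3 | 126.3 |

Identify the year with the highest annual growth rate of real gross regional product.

2013: real = 853.4/1.129 = 755.89; growth vs 2012 (690.18) = 9.52%.
2014: real = 864.5/1.213 = 712.70; growth vs 2013 (755.89) = -5.71%.
2015: real = 931.3/1.263 = 737.37; growth vs 2014 (712.70) = 3.46%.

2013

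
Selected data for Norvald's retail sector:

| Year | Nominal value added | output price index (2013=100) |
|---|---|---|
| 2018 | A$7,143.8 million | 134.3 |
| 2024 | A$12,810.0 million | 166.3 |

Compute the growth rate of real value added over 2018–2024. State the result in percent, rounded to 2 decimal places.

Real value added 2018 = 7143.8 / 1.343 = 5319.29.
Real value added 2024 = 12810.0 / 1.663 = 7702.95.
Real growth = 7702.95 / 5319.29 − 1 = 0.4481.

44.81%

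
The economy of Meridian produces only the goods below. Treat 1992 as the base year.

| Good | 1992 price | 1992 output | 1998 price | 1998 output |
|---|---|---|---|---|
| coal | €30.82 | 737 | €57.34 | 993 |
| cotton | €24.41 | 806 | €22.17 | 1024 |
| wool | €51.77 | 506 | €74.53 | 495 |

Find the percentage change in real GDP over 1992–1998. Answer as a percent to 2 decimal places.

Real GDP 1992 = Nominal GDP 1992 = 30.82·737 + 24.41·806 + 51.77·506 = 68584.42.
Real GDP 1998 (at 1992 prices) = 30.82·993 + 24.41·1024 + 51.77·495 = 81226.25.
Real growth = 81226.25/68584.42 − 1 = 0.1843.

18.43%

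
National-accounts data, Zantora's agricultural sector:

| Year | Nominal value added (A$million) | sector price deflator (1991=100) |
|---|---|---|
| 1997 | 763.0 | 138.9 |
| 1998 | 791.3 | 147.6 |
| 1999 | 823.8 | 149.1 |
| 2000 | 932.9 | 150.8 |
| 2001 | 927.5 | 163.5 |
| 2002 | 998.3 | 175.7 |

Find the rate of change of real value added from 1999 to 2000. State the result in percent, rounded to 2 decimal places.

11.97%

Real value added 1999 = 823.8/1.491 = 552.52.
Real value added 2000 = 932.9/1.508 = 618.63.
Change = 618.63/552.52 − 1 = 0.1197.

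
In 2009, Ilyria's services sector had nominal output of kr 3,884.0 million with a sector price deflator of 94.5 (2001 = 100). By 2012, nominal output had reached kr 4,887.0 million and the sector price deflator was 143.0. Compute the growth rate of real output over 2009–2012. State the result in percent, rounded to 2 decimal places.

-16.85%

Real output 2009 = 3884.0 / 0.945 = 4110.05.
Real output 2012 = 4887.0 / 1.430 = 3417.48.
Real growth = 3417.48 / 4110.05 − 1 = -0.1685.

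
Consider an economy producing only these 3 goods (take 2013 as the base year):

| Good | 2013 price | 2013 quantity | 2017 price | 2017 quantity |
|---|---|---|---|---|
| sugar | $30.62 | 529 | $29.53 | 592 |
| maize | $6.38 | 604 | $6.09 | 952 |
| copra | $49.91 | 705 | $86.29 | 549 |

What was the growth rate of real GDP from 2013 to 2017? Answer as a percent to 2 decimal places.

-6.58%

Real GDP 2013 = Nominal GDP 2013 = 30.62·529 + 6.38·604 + 49.91·705 = 55238.05.
Real GDP 2017 (at 2013 prices) = 30.62·592 + 6.38·952 + 49.91·549 = 51601.39.
Real growth = 51601.39/55238.05 − 1 = -0.0658.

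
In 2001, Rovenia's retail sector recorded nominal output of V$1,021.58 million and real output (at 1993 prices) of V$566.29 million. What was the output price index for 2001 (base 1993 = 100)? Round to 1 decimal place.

output price index = (Nominal / Real) × 100 = 1021.58 / 566.29 × 100 = 180.40.

180.4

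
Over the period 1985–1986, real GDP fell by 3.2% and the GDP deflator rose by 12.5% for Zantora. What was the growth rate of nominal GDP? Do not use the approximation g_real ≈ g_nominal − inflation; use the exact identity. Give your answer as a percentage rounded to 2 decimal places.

(1 + g_nom) = (1 + g_real)(1 + π) = 0.9680 × 1.1250 = 1.08900.

8.90%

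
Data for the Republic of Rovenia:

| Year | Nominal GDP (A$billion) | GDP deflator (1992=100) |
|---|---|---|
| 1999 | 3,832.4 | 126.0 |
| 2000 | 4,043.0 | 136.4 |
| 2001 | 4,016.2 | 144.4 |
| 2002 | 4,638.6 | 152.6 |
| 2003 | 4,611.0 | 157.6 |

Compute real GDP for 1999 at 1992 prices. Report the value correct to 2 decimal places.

Real GDP 1999 = 3832.4 / 1.260 = 3041.59.

A$3,041.59 billion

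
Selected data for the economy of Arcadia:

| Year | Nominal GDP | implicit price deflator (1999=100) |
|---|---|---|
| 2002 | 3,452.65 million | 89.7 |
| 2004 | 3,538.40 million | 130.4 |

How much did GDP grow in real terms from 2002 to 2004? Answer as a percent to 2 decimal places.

Real GDP 2002 = 3452.65 / 0.897 = 3849.11.
Real GDP 2004 = 3538.40 / 1.304 = 2713.50.
Real growth = 2713.50 / 3849.11 − 1 = -0.2950.

-29.50%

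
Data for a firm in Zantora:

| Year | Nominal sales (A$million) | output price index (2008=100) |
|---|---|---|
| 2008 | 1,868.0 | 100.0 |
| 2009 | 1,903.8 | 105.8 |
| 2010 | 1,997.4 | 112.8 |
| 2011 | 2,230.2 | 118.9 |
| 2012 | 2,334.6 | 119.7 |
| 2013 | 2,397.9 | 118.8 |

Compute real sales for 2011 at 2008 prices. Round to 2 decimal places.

Real sales 2011 = 2230.2 / 1.189 = 1875.69.

A$1,875.69 million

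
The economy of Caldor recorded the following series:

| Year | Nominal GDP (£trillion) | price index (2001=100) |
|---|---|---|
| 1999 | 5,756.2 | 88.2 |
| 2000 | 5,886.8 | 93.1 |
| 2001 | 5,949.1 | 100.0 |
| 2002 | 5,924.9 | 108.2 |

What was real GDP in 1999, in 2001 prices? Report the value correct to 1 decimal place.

Real GDP 1999 = 5756.2 / 0.882 = 6526.30.

£6,526.3 trillion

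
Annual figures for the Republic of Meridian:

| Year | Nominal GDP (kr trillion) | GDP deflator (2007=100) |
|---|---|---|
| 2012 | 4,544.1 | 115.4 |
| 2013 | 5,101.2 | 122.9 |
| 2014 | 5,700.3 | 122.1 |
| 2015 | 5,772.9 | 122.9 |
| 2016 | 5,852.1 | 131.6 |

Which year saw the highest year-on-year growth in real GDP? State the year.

2014

2013: real = 5101.2/1.229 = 4150.69; growth vs 2012 (3937.69) = 5.41%.
2014: real = 5700.3/1.221 = 4668.55; growth vs 2013 (4150.69) = 12.48%.
2015: real = 5772.9/1.229 = 4697.23; growth vs 2014 (4668.55) = 0.61%.
2016: real = 5852.1/1.316 = 4446.88; growth vs 2015 (4697.23) = -5.33%.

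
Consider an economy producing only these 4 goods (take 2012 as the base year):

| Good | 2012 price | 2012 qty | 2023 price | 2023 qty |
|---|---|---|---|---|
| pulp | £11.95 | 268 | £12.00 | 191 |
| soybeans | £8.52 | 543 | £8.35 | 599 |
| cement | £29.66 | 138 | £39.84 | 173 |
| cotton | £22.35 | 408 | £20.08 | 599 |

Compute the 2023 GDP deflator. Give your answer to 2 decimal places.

Nominal GDP 2023 = 12.00·191 + 8.35·599 + 39.84·173 + 20.08·599 = 26213.89.
Real GDP 2023 (at 2012 prices) = 11.95·191 + 8.52·599 + 29.66·173 + 22.35·599 = 25904.76.
Deflator = Nominal/Real × 100 = 26213.89/25904.76 × 100 = 101.193.

101.19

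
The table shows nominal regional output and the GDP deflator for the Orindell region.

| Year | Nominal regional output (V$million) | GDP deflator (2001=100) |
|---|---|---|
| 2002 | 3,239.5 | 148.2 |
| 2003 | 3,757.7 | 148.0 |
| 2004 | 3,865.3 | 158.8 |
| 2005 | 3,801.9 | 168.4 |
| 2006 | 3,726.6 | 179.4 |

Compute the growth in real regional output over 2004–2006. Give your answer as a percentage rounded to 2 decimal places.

Real regional output 2004 = 3865.3/1.588 = 2434.07.
Real regional output 2006 = 3726.6/1.794 = 2077.26.
Change = 2077.26/2434.07 − 1 = -0.1466.

-14.66%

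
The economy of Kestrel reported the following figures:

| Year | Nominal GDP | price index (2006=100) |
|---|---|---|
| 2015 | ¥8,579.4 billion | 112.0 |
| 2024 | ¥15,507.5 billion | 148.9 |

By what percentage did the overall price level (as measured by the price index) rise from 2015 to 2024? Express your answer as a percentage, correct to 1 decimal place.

32.9%

Price-level change = 148.9 / 112.0 − 1 = 0.3295.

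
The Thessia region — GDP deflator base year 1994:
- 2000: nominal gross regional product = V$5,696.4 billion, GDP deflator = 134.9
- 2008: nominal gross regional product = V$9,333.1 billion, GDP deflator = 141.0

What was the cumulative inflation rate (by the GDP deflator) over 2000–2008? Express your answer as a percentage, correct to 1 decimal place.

4.5%

Price-level change = 141.0 / 134.9 − 1 = 0.0452.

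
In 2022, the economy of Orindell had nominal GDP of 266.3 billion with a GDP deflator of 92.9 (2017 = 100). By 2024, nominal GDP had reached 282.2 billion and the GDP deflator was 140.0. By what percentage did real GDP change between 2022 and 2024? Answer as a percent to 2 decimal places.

-29.68%

Deflate each year: 2022 → 266.3/0.929 = 286.65; 2024 → 282.2/1.400 = 201.57.
So real GDP changed by 201.57/286.65 − 1 = -0.2968, i.e. -29.68%.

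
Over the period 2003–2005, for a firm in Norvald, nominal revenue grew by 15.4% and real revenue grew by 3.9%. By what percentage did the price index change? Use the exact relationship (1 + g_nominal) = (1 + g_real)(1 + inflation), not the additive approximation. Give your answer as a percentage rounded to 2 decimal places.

(1 + g_nom) = (1 + g_real)(1 + π), so π = 1.1540 / 1.0390 − 1 = 0.11068.

11.07%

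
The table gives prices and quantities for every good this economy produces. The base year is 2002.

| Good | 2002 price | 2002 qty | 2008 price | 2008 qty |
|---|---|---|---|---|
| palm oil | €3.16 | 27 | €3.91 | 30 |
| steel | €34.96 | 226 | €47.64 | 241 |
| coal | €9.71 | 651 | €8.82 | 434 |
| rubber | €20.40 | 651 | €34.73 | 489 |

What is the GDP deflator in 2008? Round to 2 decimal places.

Nominal GDP 2008 = 3.91·30 + 47.64·241 + 8.82·434 + 34.73·489 = 32409.39.
Real GDP 2008 (at 2002 prices) = 3.16·30 + 34.96·241 + 9.71·434 + 20.40·489 = 22709.90.
Deflator = Nominal/Real × 100 = 32409.39/22709.90 × 100 = 142.710.

142.71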